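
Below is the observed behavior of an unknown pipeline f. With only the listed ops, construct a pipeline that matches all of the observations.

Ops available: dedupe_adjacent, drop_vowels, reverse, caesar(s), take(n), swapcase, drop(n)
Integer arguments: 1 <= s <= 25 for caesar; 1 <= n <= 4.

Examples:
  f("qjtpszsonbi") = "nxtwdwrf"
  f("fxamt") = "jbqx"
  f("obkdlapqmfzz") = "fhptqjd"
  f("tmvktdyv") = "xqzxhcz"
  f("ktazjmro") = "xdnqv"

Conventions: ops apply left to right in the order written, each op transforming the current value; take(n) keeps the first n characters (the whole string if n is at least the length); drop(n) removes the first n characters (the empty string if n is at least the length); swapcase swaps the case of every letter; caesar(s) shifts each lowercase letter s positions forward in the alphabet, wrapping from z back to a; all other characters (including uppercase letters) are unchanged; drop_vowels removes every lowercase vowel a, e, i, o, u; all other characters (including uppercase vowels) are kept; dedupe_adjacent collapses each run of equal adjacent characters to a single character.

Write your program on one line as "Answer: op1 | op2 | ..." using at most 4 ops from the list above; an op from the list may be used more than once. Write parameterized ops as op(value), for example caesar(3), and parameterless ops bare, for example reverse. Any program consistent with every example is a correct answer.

dedupe_adjacent | drop_vowels | caesar(4) | drop_vowels

Check, running the answer program on each example:
  "qjtpszsonbi" -> "qjtpszsonbi" -> "qjtpszsnb" -> "unxtwdwrf" -> "nxtwdwrf"
  "fxamt" -> "fxamt" -> "fxmt" -> "jbqx" -> "jbqx"
  "obkdlapqmfzz" -> "obkdlapqmfz" -> "bkdlpqmfz" -> "fohptuqjd" -> "fhptqjd"
  "tmvktdyv" -> "tmvktdyv" -> "tmvktdyv" -> "xqzoxhcz" -> "xqzxhcz"
  "ktazjmro" -> "ktazjmro" -> "ktzjmr" -> "oxdnqv" -> "xdnqv"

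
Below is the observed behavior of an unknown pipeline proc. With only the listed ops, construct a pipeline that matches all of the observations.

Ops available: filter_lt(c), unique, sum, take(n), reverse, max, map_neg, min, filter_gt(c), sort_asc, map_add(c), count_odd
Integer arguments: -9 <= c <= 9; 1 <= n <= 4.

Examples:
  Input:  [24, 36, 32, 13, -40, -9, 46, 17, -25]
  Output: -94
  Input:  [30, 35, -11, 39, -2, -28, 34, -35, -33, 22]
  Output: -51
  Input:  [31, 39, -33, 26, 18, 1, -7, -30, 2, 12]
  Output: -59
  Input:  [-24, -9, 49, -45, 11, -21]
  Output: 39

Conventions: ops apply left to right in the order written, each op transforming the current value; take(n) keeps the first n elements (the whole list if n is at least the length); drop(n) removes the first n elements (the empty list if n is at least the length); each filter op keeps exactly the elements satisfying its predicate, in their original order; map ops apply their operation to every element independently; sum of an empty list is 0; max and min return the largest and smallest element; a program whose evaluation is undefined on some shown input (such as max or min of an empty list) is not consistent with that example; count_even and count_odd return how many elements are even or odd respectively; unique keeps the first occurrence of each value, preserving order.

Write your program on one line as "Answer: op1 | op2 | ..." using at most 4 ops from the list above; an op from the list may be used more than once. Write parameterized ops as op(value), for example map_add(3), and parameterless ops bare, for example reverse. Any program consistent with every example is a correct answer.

sort_asc | map_neg | reverse | sum

Check, running the answer program on each example:
  [24, 36, 32, 13, -40, -9, 46, 17, -25] -> [-40, -25, -9, 13, 17, 24, 32, 36, 46] -> [40, 25, 9, -13, -17, -24, -32, -36, -46] -> [-46, -36, -32, -24, -17, -13, 9, 25, 40] -> -94
  [30, 35, -11, 39, -2, -28, 34, -35, -33, 22] -> [-35, -33, -28, -11, -2, 22, 30, 34, 35, 39] -> [35, 33, 28, 11, 2, -22, -30, -34, -35, -39] -> [-39, -35, -34, -30, -22, 2, 11, 28, 33, 35] -> -51
  [31, 39, -33, 26, 18, 1, -7, -30, 2, 12] -> [-33, -30, -7, 1, 2, 12, 18, 26, 31, 39] -> [33, 30, 7, -1, -2, -12, -18, -26, -31, -39] -> [-39, -31, -26, -18, -12, -2, -1, 7, 30, 33] -> -59
  [-24, -9, 49, -45, 11, -21] -> [-45, -24, -21, -9, 11, 49] -> [45, 24, 21, 9, -11, -49] -> [-49, -11, 9, 21, 24, 45] -> 39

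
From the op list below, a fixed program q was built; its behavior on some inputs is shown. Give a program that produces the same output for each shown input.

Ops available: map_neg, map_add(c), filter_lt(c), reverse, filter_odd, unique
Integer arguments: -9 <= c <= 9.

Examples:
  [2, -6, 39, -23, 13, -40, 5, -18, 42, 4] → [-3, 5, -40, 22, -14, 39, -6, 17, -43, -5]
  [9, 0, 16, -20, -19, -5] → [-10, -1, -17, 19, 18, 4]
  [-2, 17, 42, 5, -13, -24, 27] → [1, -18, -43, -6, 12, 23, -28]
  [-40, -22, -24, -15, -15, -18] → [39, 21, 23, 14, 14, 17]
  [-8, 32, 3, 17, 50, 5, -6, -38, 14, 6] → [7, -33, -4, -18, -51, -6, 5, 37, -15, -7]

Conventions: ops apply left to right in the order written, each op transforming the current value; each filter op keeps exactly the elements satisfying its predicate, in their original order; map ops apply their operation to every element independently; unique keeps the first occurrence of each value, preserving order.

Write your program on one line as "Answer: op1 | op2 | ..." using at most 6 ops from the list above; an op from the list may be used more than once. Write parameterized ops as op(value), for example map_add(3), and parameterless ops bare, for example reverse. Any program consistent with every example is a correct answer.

reverse | map_add(-1) | reverse | map_neg | map_add(-2)

Check, running the answer program on each example:
  [2, -6, 39, -23, 13, -40, 5, -18, 42, 4] -> [4, 42, -18, 5, -40, 13, -23, 39, -6, 2] -> [3, 41, -19, 4, -41, 12, -24, 38, -7, 1] -> [1, -7, 38, -24, 12, -41, 4, -19, 41, 3] -> [-1, 7, -38, 24, -12, 41, -4, 19, -41, -3] -> [-3, 5, -40, 22, -14, 39, -6, 17, -43, -5]
  [9, 0, 16, -20, -19, -5] -> [-5, -19, -20, 16, 0, 9] -> [-6, -20, -21, 15, -1, 8] -> [8, -1, 15, -21, -20, -6] -> [-8, 1, -15, 21, 20, 6] -> [-10, -1, -17, 19, 18, 4]
  [-2, 17, 42, 5, -13, -24, 27] -> [27, -24, -13, 5, 42, 17, -2] -> [26, -25, -14, 4, 41, 16, -3] -> [-3, 16, 41, 4, -14, -25, 26] -> [3, -16, -41, -4, 14, 25, -26] -> [1, -18, -43, -6, 12, 23, -28]
  [-40, -22, -24, -15, -15, -18] -> [-18, -15, -15, -24, -22, -40] -> [-19, -16, -16, -25, -23, -41] -> [-41, -23, -25, -16, -16, -19] -> [41, 23, 25, 16, 16, 19] -> [39, 21, 23, 14, 14, 17]
  [-8, 32, 3, 17, 50, 5, -6, -38, 14, 6] -> [6, 14, -38, -6, 5, 50, 17, 3, 32, -8] -> [5, 13, -39, -7, 4, 49, 16, 2, 31, -9] -> [-9, 31, 2, 16, 49, 4, -7, -39, 13, 5] -> [9, -31, -2, -16, -49, -4, 7, 39, -13, -5] -> [7, -33, -4, -18, -51, -6, 5, 37, -15, -7]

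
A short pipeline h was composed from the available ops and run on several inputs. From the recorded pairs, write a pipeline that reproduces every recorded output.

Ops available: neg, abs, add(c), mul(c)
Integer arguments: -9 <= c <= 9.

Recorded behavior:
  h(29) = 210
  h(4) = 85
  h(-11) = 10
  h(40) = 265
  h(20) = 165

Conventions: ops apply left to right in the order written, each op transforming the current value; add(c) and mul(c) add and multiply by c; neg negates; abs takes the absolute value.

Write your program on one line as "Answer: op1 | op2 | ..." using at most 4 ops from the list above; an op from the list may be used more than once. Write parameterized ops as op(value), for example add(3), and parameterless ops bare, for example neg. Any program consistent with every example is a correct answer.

add(5) | add(8) | mul(5)

Check, running the answer program on each example:
  29 -> 34 -> 42 -> 210
  4 -> 9 -> 17 -> 85
  -11 -> -6 -> 2 -> 10
  40 -> 45 -> 53 -> 265
  20 -> 25 -> 33 -> 165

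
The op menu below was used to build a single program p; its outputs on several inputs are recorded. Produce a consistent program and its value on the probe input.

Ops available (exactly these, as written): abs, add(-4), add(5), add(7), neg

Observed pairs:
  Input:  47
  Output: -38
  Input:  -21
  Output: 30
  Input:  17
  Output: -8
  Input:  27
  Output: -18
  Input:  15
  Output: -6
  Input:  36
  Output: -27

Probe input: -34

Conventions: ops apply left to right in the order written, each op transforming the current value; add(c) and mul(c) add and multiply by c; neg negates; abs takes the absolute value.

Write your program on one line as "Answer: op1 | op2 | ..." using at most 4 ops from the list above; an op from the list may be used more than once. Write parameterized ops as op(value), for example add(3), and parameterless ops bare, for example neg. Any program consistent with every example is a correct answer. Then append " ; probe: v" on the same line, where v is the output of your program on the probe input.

add(-4) | neg | add(5) ; probe: 43

Check, running the answer program on each example:
  47 -> 43 -> -43 -> -38
  -21 -> -25 -> 25 -> 30
  17 -> 13 -> -13 -> -8
  27 -> 23 -> -23 -> -18
  15 -> 11 -> -11 -> -6
  36 -> 32 -> -32 -> -27
  probe: -34 -> -38 -> 38 -> 43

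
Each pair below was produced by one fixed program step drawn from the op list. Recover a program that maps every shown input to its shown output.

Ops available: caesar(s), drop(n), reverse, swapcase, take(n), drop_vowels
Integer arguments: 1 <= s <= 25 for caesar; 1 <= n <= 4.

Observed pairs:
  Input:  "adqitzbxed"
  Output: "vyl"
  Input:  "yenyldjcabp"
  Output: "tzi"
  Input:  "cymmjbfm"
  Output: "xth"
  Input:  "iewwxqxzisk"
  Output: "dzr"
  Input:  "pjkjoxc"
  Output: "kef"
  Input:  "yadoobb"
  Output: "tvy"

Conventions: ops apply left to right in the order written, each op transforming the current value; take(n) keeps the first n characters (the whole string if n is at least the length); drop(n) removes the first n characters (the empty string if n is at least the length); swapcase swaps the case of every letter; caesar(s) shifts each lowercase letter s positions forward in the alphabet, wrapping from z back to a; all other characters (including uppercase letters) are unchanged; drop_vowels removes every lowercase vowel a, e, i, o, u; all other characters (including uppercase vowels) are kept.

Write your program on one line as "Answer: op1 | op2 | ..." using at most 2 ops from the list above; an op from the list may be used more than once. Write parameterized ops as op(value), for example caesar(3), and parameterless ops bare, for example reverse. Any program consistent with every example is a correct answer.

caesar(21) | take(3)

Check, running the answer program on each example:
  "adqitzbxed" -> "vyldouwszy" -> "vyl"
  "yenyldjcabp" -> "tzitgyexvwk" -> "tzi"
  "cymmjbfm" -> "xthhewah" -> "xth"
  "iewwxqxzisk" -> "dzrrslsudnf" -> "dzr"
  "pjkjoxc" -> "kefejsx" -> "kef"
  "yadoobb" -> "tvyjjww" -> "tvy"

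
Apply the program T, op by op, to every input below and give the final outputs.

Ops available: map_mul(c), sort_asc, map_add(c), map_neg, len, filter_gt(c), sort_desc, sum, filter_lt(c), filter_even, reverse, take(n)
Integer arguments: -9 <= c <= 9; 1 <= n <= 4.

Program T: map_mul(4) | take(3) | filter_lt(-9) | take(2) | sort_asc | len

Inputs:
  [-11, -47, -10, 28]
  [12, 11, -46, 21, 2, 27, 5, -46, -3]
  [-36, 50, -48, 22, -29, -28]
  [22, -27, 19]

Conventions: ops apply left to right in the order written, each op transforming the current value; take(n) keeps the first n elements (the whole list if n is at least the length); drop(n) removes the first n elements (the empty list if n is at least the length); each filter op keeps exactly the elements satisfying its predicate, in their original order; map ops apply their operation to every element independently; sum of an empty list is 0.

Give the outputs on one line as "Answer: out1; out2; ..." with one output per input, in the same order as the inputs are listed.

2; 1; 2; 1

Execution, op by op:
  [-11, -47, -10, 28] -> [-44, -188, -40, 112] -> [-44, -188, -40] -> [-44, -188, -40] -> [-44, -188] -> [-188, -44] -> 2
  [12, 11, -46, 21, 2, 27, 5, -46, -3] -> [48, 44, -184, 84, 8, 108, 20, -184, -12] -> [48, 44, -184] -> [-184] -> [-184] -> [-184] -> 1
  [-36, 50, -48, 22, -29, -28] -> [-144, 200, -192, 88, -116, -112] -> [-144, 200, -192] -> [-144, -192] -> [-144, -192] -> [-192, -144] -> 2
  [22, -27, 19] -> [88, -108, 76] -> [88, -108, 76] -> [-108] -> [-108] -> [-108] -> 1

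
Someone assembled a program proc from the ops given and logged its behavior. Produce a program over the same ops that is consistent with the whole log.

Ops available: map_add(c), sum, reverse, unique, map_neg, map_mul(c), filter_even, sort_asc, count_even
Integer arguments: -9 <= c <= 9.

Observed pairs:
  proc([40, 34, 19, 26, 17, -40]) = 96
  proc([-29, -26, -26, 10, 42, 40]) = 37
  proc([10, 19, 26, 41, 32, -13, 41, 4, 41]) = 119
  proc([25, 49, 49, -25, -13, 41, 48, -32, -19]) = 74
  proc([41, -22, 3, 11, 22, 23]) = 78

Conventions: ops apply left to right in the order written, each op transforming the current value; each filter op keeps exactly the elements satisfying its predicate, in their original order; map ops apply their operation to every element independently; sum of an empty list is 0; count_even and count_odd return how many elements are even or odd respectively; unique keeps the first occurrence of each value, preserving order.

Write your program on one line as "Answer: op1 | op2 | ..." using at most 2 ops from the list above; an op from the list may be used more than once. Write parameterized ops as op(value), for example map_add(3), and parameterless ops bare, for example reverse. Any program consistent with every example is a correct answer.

unique | sum

Check, running the answer program on each example:
  [40, 34, 19, 26, 17, -40] -> [40, 34, 19, 26, 17, -40] -> 96
  [-29, -26, -26, 10, 42, 40] -> [-29, -26, 10, 42, 40] -> 37
  [10, 19, 26, 41, 32, -13, 41, 4, 41] -> [10, 19, 26, 41, 32, -13, 4] -> 119
  [25, 49, 49, -25, -13, 41, 48, -32, -19] -> [25, 49, -25, -13, 41, 48, -32, -19] -> 74
  [41, -22, 3, 11, 22, 23] -> [41, -22, 3, 11, 22, 23] -> 78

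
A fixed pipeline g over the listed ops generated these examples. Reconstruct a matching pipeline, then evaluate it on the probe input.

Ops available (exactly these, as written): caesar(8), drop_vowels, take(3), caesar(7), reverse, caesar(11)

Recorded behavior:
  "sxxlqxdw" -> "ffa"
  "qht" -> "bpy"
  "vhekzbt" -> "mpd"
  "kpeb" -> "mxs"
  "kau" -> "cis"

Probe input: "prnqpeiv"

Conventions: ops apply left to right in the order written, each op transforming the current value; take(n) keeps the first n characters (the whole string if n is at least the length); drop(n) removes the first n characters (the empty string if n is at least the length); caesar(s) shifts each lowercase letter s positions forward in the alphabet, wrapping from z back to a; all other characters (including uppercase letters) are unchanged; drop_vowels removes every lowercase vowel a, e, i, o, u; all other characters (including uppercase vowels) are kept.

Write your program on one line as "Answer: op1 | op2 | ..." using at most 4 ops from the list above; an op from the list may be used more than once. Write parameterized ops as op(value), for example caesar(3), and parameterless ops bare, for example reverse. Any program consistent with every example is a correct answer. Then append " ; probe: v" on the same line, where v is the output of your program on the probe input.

take(3) | reverse | caesar(8) ; probe: "vzx"

Check, running the answer program on each example:
  "sxxlqxdw" -> "sxx" -> "xxs" -> "ffa"
  "qht" -> "qht" -> "thq" -> "bpy"
  "vhekzbt" -> "vhe" -> "ehv" -> "mpd"
  "kpeb" -> "kpe" -> "epk" -> "mxs"
  "kau" -> "kau" -> "uak" -> "cis"
  probe: "prnqpeiv" -> "prn" -> "nrp" -> "vzx"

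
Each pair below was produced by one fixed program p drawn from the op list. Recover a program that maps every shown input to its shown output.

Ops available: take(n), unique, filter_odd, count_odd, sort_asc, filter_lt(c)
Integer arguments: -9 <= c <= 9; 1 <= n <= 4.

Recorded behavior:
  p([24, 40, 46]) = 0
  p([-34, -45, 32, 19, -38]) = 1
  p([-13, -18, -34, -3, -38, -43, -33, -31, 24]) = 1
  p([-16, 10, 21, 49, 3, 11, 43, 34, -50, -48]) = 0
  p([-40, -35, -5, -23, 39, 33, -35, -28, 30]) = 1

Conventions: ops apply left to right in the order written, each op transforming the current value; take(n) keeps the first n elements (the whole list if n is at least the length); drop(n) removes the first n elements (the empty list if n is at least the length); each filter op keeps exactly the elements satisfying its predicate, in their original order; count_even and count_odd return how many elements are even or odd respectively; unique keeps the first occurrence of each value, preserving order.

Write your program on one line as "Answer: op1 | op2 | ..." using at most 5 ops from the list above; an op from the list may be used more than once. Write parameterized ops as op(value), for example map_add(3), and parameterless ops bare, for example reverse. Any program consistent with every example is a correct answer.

unique | sort_asc | take(3) | filter_lt(1) | count_odd

Check, running the answer program on each example:
  [24, 40, 46] -> [24, 40, 46] -> [24, 40, 46] -> [24, 40, 46] -> [] -> 0
  [-34, -45, 32, 19, -38] -> [-34, -45, 32, 19, -38] -> [-45, -38, -34, 19, 32] -> [-45, -38, -34] -> [-45, -38, -34] -> 1
  [-13, -18, -34, -3, -38, -43, -33, -31, 24] -> [-13, -18, -34, -3, -38, -43, -33, -31, 24] -> [-43, -38, -34, -33, -31, -18, -13, -3, 24] -> [-43, -38, -34] -> [-43, -38, -34] -> 1
  [-16, 10, 21, 49, 3, 11, 43, 34, -50, -48] -> [-16, 10, 21, 49, 3, 11, 43, 34, -50, -48] -> [-50, -48, -16, 3, 10, 11, 21, 34, 43, 49] -> [-50, -48, -16] -> [-50, -48, -16] -> 0
  [-40, -35, -5, -23, 39, 33, -35, -28, 30] -> [-40, -35, -5, -23, 39, 33, -28, 30] -> [-40, -35, -28, -23, -5, 30, 33, 39] -> [-40, -35, -28] -> [-40, -35, -28] -> 1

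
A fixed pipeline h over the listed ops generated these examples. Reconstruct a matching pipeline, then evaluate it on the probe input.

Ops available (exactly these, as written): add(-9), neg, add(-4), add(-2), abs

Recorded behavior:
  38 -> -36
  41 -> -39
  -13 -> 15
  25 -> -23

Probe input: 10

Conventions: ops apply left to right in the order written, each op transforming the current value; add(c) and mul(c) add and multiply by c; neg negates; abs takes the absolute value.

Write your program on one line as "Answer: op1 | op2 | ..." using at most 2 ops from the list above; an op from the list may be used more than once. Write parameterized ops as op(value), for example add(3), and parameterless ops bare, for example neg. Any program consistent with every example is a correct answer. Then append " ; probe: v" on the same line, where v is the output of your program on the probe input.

add(-2) | neg ; probe: -8

Check, running the answer program on each example:
  38 -> 36 -> -36
  41 -> 39 -> -39
  -13 -> -15 -> 15
  25 -> 23 -> -23
  probe: 10 -> 8 -> -8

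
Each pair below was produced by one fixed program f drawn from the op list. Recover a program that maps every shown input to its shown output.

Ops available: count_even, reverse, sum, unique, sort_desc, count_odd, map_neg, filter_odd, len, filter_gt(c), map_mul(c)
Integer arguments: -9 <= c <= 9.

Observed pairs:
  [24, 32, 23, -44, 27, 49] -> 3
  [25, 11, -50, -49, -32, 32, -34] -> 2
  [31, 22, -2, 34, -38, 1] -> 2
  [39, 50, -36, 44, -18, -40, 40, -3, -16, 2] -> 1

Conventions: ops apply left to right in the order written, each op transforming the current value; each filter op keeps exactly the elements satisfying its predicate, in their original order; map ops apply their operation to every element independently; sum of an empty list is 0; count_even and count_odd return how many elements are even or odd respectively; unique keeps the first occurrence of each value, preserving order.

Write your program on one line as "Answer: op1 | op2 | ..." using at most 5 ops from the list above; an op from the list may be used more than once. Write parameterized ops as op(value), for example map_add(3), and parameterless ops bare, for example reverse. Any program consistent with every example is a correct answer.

map_neg | filter_odd | map_neg | filter_gt(-1) | len

Check, running the answer program on each example:
  [24, 32, 23, -44, 27, 49] -> [-24, -32, -23, 44, -27, -49] -> [-23, -27, -49] -> [23, 27, 49] -> [23, 27, 49] -> 3
  [25, 11, -50, -49, -32, 32, -34] -> [-25, -11, 50, 49, 32, -32, 34] -> [-25, -11, 49] -> [25, 11, -49] -> [25, 11] -> 2
  [31, 22, -2, 34, -38, 1] -> [-31, -22, 2, -34, 38, -1] -> [-31, -1] -> [31, 1] -> [31, 1] -> 2
  [39, 50, -36, 44, -18, -40, 40, -3, -16, 2] -> [-39, -50, 36, -44, 18, 40, -40, 3, 16, -2] -> [-39, 3] -> [39, -3] -> [39] -> 1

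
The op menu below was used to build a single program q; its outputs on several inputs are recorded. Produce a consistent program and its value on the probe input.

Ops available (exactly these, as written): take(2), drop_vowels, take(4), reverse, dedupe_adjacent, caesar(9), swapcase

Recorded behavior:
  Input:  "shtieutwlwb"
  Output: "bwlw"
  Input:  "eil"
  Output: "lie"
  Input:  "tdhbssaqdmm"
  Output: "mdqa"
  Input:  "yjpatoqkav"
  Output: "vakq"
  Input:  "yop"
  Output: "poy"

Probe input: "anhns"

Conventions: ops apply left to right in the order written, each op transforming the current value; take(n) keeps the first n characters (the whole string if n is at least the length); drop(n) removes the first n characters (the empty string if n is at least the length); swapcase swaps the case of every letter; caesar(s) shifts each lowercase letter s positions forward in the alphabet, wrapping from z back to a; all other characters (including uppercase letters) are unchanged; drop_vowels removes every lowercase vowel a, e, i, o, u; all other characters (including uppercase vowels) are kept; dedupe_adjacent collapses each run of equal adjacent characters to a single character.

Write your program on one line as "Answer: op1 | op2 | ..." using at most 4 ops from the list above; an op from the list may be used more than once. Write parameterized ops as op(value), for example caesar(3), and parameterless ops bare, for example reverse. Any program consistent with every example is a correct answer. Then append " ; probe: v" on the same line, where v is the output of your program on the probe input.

reverse | dedupe_adjacent | take(4) ; probe: "snhn"

Check, running the answer program on each example:
  "shtieutwlwb" -> "bwlwtueiths" -> "bwlwtueiths" -> "bwlw"
  "eil" -> "lie" -> "lie" -> "lie"
  "tdhbssaqdmm" -> "mmdqassbhdt" -> "mdqasbhdt" -> "mdqa"
  "yjpatoqkav" -> "vakqotapjy" -> "vakqotapjy" -> "vakq"
  "yop" -> "poy" -> "poy" -> "poy"
  probe: "anhns" -> "snhna" -> "snhna" -> "snhn"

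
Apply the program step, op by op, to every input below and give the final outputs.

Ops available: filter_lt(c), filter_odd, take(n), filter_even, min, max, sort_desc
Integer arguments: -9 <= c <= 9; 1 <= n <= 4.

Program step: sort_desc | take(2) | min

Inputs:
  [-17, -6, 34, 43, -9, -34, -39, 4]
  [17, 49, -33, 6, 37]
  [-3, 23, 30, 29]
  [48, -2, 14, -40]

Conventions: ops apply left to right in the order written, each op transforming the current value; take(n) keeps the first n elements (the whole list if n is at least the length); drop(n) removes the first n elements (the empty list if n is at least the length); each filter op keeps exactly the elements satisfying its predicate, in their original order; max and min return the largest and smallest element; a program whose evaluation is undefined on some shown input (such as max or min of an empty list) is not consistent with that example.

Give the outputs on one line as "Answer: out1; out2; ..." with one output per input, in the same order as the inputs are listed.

Execution, op by op:
  [-17, -6, 34, 43, -9, -34, -39, 4] -> [43, 34, 4, -6, -9, -17, -34, -39] -> [43, 34] -> 34
  [17, 49, -33, 6, 37] -> [49, 37, 17, 6, -33] -> [49, 37] -> 37
  [-3, 23, 30, 29] -> [30, 29, 23, -3] -> [30, 29] -> 29
  [48, -2, 14, -40] -> [48, 14, -2, -40] -> [48, 14] -> 14

34; 37; 29; 14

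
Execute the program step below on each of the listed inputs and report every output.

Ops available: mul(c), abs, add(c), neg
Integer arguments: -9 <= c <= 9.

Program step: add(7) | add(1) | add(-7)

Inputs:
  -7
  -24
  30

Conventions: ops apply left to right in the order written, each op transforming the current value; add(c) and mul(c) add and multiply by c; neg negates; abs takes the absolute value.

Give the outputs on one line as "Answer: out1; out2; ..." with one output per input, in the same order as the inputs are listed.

-6; -23; 31

Execution, op by op:
  -7 -> 0 -> 1 -> -6
  -24 -> -17 -> -16 -> -23
  30 -> 37 -> 38 -> 31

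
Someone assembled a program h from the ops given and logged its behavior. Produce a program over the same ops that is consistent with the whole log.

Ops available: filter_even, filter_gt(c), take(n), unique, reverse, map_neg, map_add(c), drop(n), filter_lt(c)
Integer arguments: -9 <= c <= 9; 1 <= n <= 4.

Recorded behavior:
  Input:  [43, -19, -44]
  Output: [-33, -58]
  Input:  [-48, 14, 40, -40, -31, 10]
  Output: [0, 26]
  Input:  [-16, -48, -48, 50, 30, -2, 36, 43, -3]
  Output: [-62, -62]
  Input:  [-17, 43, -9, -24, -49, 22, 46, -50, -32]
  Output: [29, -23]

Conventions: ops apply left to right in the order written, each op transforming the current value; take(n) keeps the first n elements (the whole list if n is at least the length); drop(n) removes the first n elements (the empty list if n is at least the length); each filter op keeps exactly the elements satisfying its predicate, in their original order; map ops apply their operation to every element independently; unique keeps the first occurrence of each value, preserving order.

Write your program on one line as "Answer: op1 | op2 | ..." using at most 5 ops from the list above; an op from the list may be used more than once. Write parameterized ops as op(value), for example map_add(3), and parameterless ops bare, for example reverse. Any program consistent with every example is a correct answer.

map_add(-9) | map_add(-5) | take(3) | drop(1)

Check, running the answer program on each example:
  [43, -19, -44] -> [34, -28, -53] -> [29, -33, -58] -> [29, -33, -58] -> [-33, -58]
  [-48, 14, 40, -40, -31, 10] -> [-57, 5, 31, -49, -40, 1] -> [-62, 0, 26, -54, -45, -4] -> [-62, 0, 26] -> [0, 26]
  [-16, -48, -48, 50, 30, -2, 36, 43, -3] -> [-25, -57, -57, 41, 21, -11, 27, 34, -12] -> [-30, -62, -62, 36, 16, -16, 22, 29, -17] -> [-30, -62, -62] -> [-62, -62]
  [-17, 43, -9, -24, -49, 22, 46, -50, -32] -> [-26, 34, -18, -33, -58, 13, 37, -59, -41] -> [-31, 29, -23, -38, -63, 8, 32, -64, -46] -> [-31, 29, -23] -> [29, -23]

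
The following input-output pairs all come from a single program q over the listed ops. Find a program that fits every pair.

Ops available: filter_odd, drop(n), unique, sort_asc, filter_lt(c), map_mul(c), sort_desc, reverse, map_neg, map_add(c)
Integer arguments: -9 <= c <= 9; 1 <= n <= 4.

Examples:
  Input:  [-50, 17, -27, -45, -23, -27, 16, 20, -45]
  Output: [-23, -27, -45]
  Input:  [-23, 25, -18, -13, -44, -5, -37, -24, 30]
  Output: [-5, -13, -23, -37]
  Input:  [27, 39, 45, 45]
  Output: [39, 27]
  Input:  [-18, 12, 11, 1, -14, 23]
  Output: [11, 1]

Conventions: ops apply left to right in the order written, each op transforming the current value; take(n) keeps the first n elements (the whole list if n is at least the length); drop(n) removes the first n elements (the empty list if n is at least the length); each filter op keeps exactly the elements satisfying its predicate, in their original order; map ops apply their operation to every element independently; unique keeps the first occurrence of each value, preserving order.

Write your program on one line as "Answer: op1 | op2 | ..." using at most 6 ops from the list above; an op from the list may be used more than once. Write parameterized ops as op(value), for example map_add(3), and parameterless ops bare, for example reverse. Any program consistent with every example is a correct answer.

sort_desc | drop(2) | sort_asc | unique | filter_odd | reverse

Check, running the answer program on each example:
  [-50, 17, -27, -45, -23, -27, 16, 20, -45] -> [20, 17, 16, -23, -27, -27, -45, -45, -50] -> [16, -23, -27, -27, -45, -45, -50] -> [-50, -45, -45, -27, -27, -23, 16] -> [-50, -45, -27, -23, 16] -> [-45, -27, -23] -> [-23, -27, -45]
  [-23, 25, -18, -13, -44, -5, -37, -24, 30] -> [30, 25, -5, -13, -18, -23, -24, -37, -44] -> [-5, -13, -18, -23, -24, -37, -44] -> [-44, -37, -24, -23, -18, -13, -5] -> [-44, -37, -24, -23, -18, -13, -5] -> [-37, -23, -13, -5] -> [-5, -13, -23, -37]
  [27, 39, 45, 45] -> [45, 45, 39, 27] -> [39, 27] -> [27, 39] -> [27, 39] -> [27, 39] -> [39, 27]
  [-18, 12, 11, 1, -14, 23] -> [23, 12, 11, 1, -14, -18] -> [11, 1, -14, -18] -> [-18, -14, 1, 11] -> [-18, -14, 1, 11] -> [1, 11] -> [11, 1]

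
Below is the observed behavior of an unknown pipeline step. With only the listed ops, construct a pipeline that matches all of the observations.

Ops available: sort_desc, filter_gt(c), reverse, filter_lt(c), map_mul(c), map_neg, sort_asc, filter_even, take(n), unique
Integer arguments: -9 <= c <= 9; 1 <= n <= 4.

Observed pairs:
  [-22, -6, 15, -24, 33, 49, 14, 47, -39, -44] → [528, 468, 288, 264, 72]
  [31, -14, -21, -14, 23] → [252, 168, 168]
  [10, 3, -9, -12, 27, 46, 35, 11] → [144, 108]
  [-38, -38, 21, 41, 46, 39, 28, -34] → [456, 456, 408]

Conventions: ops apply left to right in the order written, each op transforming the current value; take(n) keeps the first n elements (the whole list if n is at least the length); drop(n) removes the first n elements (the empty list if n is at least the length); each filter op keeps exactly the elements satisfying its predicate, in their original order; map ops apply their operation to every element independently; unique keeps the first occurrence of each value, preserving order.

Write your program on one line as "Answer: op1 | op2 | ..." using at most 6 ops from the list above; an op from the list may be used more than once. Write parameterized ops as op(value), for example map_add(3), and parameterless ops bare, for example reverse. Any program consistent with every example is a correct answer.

map_mul(-4) | map_mul(-3) | sort_asc | filter_lt(6) | map_neg

Check, running the answer program on each example:
  [-22, -6, 15, -24, 33, 49, 14, 47, -39, -44] -> [88, 24, -60, 96, -132, -196, -56, -188, 156, 176] -> [-264, -72, 180, -288, 396, 588, 168, 564, -468, -528] -> [-528, -468, -288, -264, -72, 168, 180, 396, 564, 588] -> [-528, -468, -288, -264, -72] -> [528, 468, 288, 264, 72]
  [31, -14, -21, -14, 23] -> [-124, 56, 84, 56, -92] -> [372, -168, -252, -168, 276] -> [-252, -168, -168, 276, 372] -> [-252, -168, -168] -> [252, 168, 168]
  [10, 3, -9, -12, 27, 46, 35, 11] -> [-40, -12, 36, 48, -108, -184, -140, -44] -> [120, 36, -108, -144, 324, 552, 420, 132] -> [-144, -108, 36, 120, 132, 324, 420, 552] -> [-144, -108] -> [144, 108]
  [-38, -38, 21, 41, 46, 39, 28, -34] -> [152, 152, -84, -164, -184, -156, -112, 136] -> [-456, -456, 252, 492, 552, 468, 336, -408] -> [-456, -456, -408, 252, 336, 468, 492, 552] -> [-456, -456, -408] -> [456, 456, 408]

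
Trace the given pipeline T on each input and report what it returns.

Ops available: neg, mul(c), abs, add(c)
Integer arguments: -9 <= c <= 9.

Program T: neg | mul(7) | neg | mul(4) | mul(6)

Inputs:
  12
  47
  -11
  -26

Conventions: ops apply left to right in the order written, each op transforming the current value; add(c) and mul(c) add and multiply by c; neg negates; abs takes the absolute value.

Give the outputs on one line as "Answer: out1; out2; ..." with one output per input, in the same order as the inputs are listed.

2016; 7896; -1848; -4368

Execution, op by op:
  12 -> -12 -> -84 -> 84 -> 336 -> 2016
  47 -> -47 -> -329 -> 329 -> 1316 -> 7896
  -11 -> 11 -> 77 -> -77 -> -308 -> -1848
  -26 -> 26 -> 182 -> -182 -> -728 -> -4368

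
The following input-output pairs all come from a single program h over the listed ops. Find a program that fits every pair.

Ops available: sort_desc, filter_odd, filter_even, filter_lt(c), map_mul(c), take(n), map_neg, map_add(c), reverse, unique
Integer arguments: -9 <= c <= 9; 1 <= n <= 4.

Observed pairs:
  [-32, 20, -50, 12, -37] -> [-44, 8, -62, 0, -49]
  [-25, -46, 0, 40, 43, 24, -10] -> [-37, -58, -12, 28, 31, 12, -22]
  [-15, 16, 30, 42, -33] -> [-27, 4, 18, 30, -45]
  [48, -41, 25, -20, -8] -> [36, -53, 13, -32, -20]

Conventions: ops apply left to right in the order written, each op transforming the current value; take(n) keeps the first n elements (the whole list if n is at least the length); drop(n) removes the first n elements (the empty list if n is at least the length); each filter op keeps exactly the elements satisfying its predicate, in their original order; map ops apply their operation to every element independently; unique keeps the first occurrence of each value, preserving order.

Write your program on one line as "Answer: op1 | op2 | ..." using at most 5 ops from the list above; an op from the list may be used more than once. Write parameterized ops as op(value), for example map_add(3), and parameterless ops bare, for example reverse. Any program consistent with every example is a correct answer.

map_neg | map_add(6) | map_neg | map_add(-6)

Check, running the answer program on each example:
  [-32, 20, -50, 12, -37] -> [32, -20, 50, -12, 37] -> [38, -14, 56, -6, 43] -> [-38, 14, -56, 6, -43] -> [-44, 8, -62, 0, -49]
  [-25, -46, 0, 40, 43, 24, -10] -> [25, 46, 0, -40, -43, -24, 10] -> [31, 52, 6, -34, -37, -18, 16] -> [-31, -52, -6, 34, 37, 18, -16] -> [-37, -58, -12, 28, 31, 12, -22]
  [-15, 16, 30, 42, -33] -> [15, -16, -30, -42, 33] -> [21, -10, -24, -36, 39] -> [-21, 10, 24, 36, -39] -> [-27, 4, 18, 30, -45]
  [48, -41, 25, -20, -8] -> [-48, 41, -25, 20, 8] -> [-42, 47, -19, 26, 14] -> [42, -47, 19, -26, -14] -> [36, -53, 13, -32, -20]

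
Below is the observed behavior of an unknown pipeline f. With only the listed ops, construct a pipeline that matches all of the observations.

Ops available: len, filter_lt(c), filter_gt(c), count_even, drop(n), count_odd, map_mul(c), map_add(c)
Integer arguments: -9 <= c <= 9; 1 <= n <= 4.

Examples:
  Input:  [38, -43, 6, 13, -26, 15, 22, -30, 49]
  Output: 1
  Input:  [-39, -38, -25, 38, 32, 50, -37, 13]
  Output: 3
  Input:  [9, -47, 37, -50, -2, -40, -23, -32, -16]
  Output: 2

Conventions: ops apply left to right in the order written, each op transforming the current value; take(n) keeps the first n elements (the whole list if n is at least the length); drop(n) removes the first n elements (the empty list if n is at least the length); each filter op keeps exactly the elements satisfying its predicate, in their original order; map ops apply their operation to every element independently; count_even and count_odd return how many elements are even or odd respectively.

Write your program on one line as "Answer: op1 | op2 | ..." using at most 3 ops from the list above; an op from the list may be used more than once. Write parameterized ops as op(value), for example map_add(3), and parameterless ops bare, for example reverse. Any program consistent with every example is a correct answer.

filter_lt(5) | map_add(-1) | count_even

Check, running the answer program on each example:
  [38, -43, 6, 13, -26, 15, 22, -30, 49] -> [-43, -26, -30] -> [-44, -27, -31] -> 1
  [-39, -38, -25, 38, 32, 50, -37, 13] -> [-39, -38, -25, -37] -> [-40, -39, -26, -38] -> 3
  [9, -47, 37, -50, -2, -40, -23, -32, -16] -> [-47, -50, -2, -40, -23, -32, -16] -> [-48, -51, -3, -41, -24, -33, -17] -> 2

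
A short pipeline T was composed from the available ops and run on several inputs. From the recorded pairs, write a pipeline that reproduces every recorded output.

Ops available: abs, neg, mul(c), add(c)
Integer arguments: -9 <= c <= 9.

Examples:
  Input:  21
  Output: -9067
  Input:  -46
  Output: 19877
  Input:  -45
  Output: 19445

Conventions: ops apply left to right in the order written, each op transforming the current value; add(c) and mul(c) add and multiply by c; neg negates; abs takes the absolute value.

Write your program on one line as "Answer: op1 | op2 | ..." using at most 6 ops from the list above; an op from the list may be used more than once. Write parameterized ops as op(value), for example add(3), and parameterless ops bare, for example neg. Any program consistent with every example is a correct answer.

mul(9) | mul(6) | mul(8) | add(-7) | add(2) | neg

Check, running the answer program on each example:
  21 -> 189 -> 1134 -> 9072 -> 9065 -> 9067 -> -9067
  -46 -> -414 -> -2484 -> -19872 -> -19879 -> -19877 -> 19877
  -45 -> -405 -> -2430 -> -19440 -> -19447 -> -19445 -> 19445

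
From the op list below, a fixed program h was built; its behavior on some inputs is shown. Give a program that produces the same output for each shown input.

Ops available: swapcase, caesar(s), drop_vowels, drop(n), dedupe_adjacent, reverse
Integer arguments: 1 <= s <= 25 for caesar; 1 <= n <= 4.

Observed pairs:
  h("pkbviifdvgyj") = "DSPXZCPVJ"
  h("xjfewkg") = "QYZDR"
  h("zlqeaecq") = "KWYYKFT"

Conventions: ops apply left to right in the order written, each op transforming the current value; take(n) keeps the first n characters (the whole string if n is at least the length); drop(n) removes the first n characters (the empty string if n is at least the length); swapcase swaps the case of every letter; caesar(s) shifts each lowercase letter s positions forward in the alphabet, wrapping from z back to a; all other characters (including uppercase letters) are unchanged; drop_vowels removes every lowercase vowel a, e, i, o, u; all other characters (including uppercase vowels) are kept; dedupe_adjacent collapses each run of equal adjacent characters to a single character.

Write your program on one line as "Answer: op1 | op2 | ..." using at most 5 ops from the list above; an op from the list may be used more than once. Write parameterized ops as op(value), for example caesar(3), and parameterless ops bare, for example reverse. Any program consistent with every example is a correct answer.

caesar(20) | dedupe_adjacent | drop_vowels | reverse | swapcase

Check, running the answer program on each example:
  "pkbviifdvgyj" -> "jevpcczxpasd" -> "jevpczxpasd" -> "jvpczxpsd" -> "dspxzcpvj" -> "DSPXZCPVJ"
  "xjfewkg" -> "rdzyqea" -> "rdzyqea" -> "rdzyq" -> "qyzdr" -> "QYZDR"
  "zlqeaecq" -> "tfkyuywk" -> "tfkyuywk" -> "tfkyywk" -> "kwyykft" -> "KWYYKFT"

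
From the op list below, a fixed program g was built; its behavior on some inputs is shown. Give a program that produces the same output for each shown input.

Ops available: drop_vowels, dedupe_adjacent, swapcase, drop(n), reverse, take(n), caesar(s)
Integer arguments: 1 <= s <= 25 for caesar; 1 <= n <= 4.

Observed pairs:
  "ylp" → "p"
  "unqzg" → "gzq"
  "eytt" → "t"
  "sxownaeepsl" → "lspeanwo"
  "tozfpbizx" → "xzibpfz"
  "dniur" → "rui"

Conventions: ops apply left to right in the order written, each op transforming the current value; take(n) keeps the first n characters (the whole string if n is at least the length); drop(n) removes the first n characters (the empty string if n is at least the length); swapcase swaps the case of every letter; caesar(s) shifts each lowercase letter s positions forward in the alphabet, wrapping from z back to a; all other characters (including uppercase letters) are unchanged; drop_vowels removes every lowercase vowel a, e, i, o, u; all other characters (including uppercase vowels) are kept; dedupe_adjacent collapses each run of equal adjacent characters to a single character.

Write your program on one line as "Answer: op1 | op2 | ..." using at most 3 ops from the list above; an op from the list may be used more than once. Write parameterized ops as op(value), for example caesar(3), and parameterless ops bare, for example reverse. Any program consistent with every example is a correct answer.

drop(2) | reverse | dedupe_adjacent

Check, running the answer program on each example:
  "ylp" -> "p" -> "p" -> "p"
  "unqzg" -> "qzg" -> "gzq" -> "gzq"
  "eytt" -> "tt" -> "tt" -> "t"
  "sxownaeepsl" -> "ownaeepsl" -> "lspeeanwo" -> "lspeanwo"
  "tozfpbizx" -> "zfpbizx" -> "xzibpfz" -> "xzibpfz"
  "dniur" -> "iur" -> "rui" -> "rui"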